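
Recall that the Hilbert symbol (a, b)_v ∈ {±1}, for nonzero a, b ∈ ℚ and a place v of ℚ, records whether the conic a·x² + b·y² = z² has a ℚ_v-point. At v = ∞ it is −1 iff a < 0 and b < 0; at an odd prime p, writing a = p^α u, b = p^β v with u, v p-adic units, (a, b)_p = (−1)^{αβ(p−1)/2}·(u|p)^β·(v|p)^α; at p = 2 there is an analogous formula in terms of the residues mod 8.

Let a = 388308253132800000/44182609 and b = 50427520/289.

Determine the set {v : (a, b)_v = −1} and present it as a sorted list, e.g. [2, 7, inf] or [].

(a, b) ≡ (5, 787930) mod (ℚ^×)²; places V = {2, 3, 5, 7, 11, 13, 17, 19, 23, 29, ∞}.
(a,b)_19: α=0, u≡11; β=1, v≡2 (mod 19); (11|19)=+1, (2|19)=-1; sign (−1)^0·+1^1·-1^0 = +1.
(a,b)_∞: sgn(5)=+, sgn(787930)=+, so +1.
(a,b)_2: α=14, β=7; u≡5, v≡5 (mod 8); ε(u)ε(v)=0·0, αω(v)=14·1, βω(u)=7·1; sum ≡ 1  ⇒  -1.
(a,b)_11: α=2, u≡5; β=1, v≡5 (mod 11); (5|11)=+1, (5|11)=+1; sign (−1)^0·+1^1·+1^2 = +1.
(a,b)_7: α=2, u≡3; β=0, v≡5 (mod 7); (3|7)=-1, (5|7)=-1; sign (−1)^0·-1^0·-1^2 = +1.
(a,b)_23: α=-2, u≡10; β=0, v≡21 (mod 23); (10|23)=-1, (21|23)=-1; sign (−1)^0·-1^0·-1^-2 = +1.
(a,b)_29: α=2, u≡24; β=1, v≡18 (mod 29); (24|29)=+1, (18|29)=-1; sign (−1)^0·+1^1·-1^2 = +1.
(a,b)_17: α=-4, u≡11; β=-2, v≡12 (mod 17); (11|17)=-1, (12|17)=-1; sign (−1)^0·-1^-2·-1^-4 = +1.
(a,b)_13: α=2, u≡7; β=1, v≡3 (mod 13); (7|13)=-1, (3|13)=+1; sign (−1)^0·-1^1·+1^2 = -1.
(a,b)_3: α=2, u≡2; β=0, v≡1 (mod 3); (2|3)=-1, (1|3)=+1; sign (−1)^0·-1^0·+1^2 = +1.
(a,b)_5: α=5, u≡4; β=1, v≡1 (mod 5); (4|5)=+1, (1|5)=+1; sign (−1)^0·+1^1·+1^5 = +1.
|Ram(5, 787930)| = 2, even; anisotropic at {2, 13}.

[2, 13]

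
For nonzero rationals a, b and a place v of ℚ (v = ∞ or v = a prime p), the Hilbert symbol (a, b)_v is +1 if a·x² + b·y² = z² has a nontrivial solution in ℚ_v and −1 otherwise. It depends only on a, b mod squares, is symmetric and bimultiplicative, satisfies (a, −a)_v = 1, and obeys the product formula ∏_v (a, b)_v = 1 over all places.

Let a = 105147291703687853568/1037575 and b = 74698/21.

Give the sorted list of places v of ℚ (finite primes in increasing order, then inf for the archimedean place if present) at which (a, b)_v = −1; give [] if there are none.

[2, 19, 29, 31]

(a, b) ≡ (12195834, 9282) mod (ℚ^×)²; places V = {2, 3, 5, 7, 11, 13, 17, 19, 29, 31, ∞}.
(a,b)_3: α=1, u≡2; β=-1, v≡1 (mod 3); (2|3)=-1, (1|3)=+1; sign (−1)^1·-1^-1·+1^1 = +1.
(a,b)_19: α=1, u≡6; β=0, v≡14 (mod 19); (6|19)=+1, (14|19)=-1; sign (−1)^0·+1^0·-1^1 = -1.
(a,b)_13: α=8, u≡9; β=3, v≡1 (mod 13); (9|13)=+1, (1|13)=+1; sign (−1)^0·+1^3·+1^8 = +1.
(a,b)_11: α=-2, u≡6; β=0, v≡3 (mod 11); (6|11)=-1, (3|11)=+1; sign (−1)^0·-1^0·+1^-2 = +1.
(a,b)_7: α=-3, u≡4; β=-1, v≡5 (mod 7); (4|7)=+1, (5|7)=-1; sign (−1)^1·+1^-1·-1^-3 = +1.
(a,b)_31: α=1, u≡12; β=0, v≡26 (mod 31); (12|31)=-1, (26|31)=-1; sign (−1)^0·-1^0·-1^1 = -1.
(a,b)_∞: sgn(12195834)=+, sgn(9282)=+, so +1.
(a,b)_5: α=-2, u≡1; β=0, v≡3 (mod 5); (1|5)=+1, (3|5)=-1; sign (−1)^0·+1^0·-1^-2 = +1.
(a,b)_17: α=3, u≡8; β=1, v≡2 (mod 17); (8|17)=+1, (2|17)=+1; sign (−1)^0·+1^1·+1^3 = +1.
(a,b)_2: α=9, β=1; u≡5, v≡1 (mod 8); ε(u)ε(v)=0·0, αω(v)=9·0, βω(u)=1·1; sum ≡ 1  ⇒  -1.
(a,b)_29: α=1, u≡21; β=0, v≡8 (mod 29); (21|29)=-1, (8|29)=-1; sign (−1)^0·-1^0·-1^1 = -1.
Ram(12195834, 9282) = {2, 19, 29, 31}; no ℚ_2-point on the conic.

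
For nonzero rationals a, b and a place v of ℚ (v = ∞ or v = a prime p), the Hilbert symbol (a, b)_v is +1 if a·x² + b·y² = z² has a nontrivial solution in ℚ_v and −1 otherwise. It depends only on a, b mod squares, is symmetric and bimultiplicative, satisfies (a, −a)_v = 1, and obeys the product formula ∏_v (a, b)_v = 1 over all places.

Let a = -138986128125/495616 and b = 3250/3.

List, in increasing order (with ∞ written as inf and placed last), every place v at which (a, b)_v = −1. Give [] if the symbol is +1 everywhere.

[5, 13]

Mod squares: a ≡ -5, b ≡ 390. Check v ∈ {∞, 2, 3, 5, 11, 13, 19}.
v=3: a=3^6·(≡1), b=3^-1·(≡1) mod 3; (1|3)=+1, (1|3)=+1; (−1)^{6·-1·1}·(+1)^-1·(+1)^6 = +1.
v=5: a=5^5·(≡4), b=5^3·(≡2) mod 5; (4|5)=+1, (2|5)=-1; (−1)^{5·3·2}·(+1)^3·(-1)^5 = -1.
v=11: a=11^-2·(≡6), b=11^0·(≡9) mod 11; (6|11)=-1, (9|11)=+1; (−1)^{-2·0·5}·(-1)^0·(+1)^-2 = +1.
v=13: a=13^2·(≡7), b=13^1·(≡1) mod 13; (7|13)=-1, (1|13)=+1; (−1)^{2·1·6}·(-1)^1·(+1)^2 = -1.
v=19: a=19^2·(≡12), b=19^0·(≡13) mod 19; (12|19)=-1, (13|19)=-1; (−1)^{2·0·9}·(-1)^0·(-1)^2 = +1.
v=∞: -5 < 0 and 390 > 0  ⇒  (a,b)_∞ = +1.
v=2: v_2(a)=-12, v_2(b)=1; units ≡ 3, 3 (mod 8); ε·ε+αω+βω = 1·1+-12·1+1·1 ≡ 0  ⇒  (a,b)_2 = +1.
(-5, 390 / ℚ) ramifies at {5, 13}: a division algebra.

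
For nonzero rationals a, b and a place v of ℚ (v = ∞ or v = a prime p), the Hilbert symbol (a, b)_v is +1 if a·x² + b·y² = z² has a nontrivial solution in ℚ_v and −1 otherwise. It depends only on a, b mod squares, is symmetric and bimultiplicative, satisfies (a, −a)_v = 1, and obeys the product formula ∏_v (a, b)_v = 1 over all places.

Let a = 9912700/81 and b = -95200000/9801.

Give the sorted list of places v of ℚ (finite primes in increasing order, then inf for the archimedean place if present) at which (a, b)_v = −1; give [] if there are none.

Mod squares: a ≡ 7, b ≡ -595. Check v ∈ {∞, 2, 3, 5, 7, 11, 17}.
v=7: a=7^3·(≡1), b=7^1·(≡6) mod 7; (1|7)=+1, (6|7)=-1; (−1)^{3·1·3}·(+1)^1·(-1)^3 = +1.
v=3: a=3^-4·(≡1), b=3^-4·(≡2) mod 3; (1|3)=+1, (2|3)=-1; (−1)^{-4·-4·1}·(+1)^-4·(-1)^-4 = +1.
v=5: a=5^2·(≡3), b=5^5·(≡1) mod 5; (3|5)=-1, (1|5)=+1; (−1)^{2·5·2}·(-1)^5·(+1)^2 = -1.
v=2: v_2(a)=2, v_2(b)=8; units ≡ 7, 5 (mod 8); ε·ε+αω+βω = 1·0+2·1+8·0 ≡ 0  ⇒  (a,b)_2 = +1.
v=11: a=11^0·(≡7), b=11^-2·(≡7) mod 11; (7|11)=-1, (7|11)=-1; (−1)^{0·-2·5}·(-1)^-2·(-1)^0 = +1.
v=∞: 7 > 0 and -595 < 0  ⇒  (a,b)_∞ = +1.
v=17: a=17^2·(≡10), b=17^1·(≡8) mod 17; (10|17)=-1, (8|17)=+1; (−1)^{2·1·8}·(-1)^1·(+1)^2 = -1.
|Ram(7, -595)| = 2, even; anisotropic at {5, 17}.

[5, 17]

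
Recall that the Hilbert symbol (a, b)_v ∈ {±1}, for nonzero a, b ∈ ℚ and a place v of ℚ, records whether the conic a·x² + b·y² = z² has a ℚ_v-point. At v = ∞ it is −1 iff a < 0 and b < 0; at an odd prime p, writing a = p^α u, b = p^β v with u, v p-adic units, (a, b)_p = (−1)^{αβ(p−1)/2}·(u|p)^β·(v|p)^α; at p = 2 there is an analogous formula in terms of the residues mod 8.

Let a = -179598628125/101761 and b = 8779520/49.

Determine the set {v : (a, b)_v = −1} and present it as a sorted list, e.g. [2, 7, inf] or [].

(a, b) ≡ (-5, 95) mod (ℚ^×)²; places V = {2, 3, 5, 7, 11, 19, 29, ∞}.
(a,b)_19: α=4, u≡12; β=3, v≡11 (mod 19); (12|19)=-1, (11|19)=+1; sign (−1)^0·-1^3·+1^4 = -1.
(a,b)_3: α=2, u≡1; β=0, v≡2 (mod 3); (1|3)=+1, (2|3)=-1; sign (−1)^0·+1^0·-1^2 = +1.
(a,b)_2: α=0, β=8; u≡3, v≡7 (mod 8); ε(u)ε(v)=1·1, αω(v)=0·0, βω(u)=8·1; sum ≡ 1  ⇒  -1.
(a,b)_5: α=5, u≡4; β=1, v≡1 (mod 5); (4|5)=+1, (1|5)=+1; sign (−1)^0·+1^1·+1^5 = +1.
(a,b)_7: α=2, u≡1; β=-2, v≡1 (mod 7); (1|7)=+1, (1|7)=+1; sign (−1)^0·+1^-2·+1^2 = +1.
(a,b)_29: α=-2, u≡16; β=0, v≡3 (mod 29); (16|29)=+1, (3|29)=-1; sign (−1)^0·+1^0·-1^-2 = +1.
(a,b)_11: α=-2, u≡8; β=0, v≡7 (mod 11); (8|11)=-1, (7|11)=-1; sign (−1)^0·-1^0·-1^-2 = +1.
(a,b)_∞: sgn(-5)=−, sgn(95)=+, so +1.
|Ram(-5, 95)| = 2, even; anisotropic at {2, 19}.

[2, 19]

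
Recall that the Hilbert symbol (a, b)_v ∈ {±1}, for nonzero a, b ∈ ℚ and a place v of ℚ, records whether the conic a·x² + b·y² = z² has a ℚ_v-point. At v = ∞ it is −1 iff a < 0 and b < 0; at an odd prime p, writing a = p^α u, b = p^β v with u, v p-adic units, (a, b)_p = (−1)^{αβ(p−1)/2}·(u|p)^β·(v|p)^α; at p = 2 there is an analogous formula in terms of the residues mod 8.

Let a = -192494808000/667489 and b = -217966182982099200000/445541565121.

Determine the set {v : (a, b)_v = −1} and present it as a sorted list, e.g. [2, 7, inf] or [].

(a, b) ≡ (-55, -170) mod (ℚ^×)²; places V = {2, 3, 5, 11, 17, 19, 29, 43, ∞}.
(a,b)_17: α=2, u≡2; β=3, v≡3 (mod 17); (2|17)=+1, (3|17)=-1; sign (−1)^0·+1^3·-1^2 = +1.
(a,b)_3: α=2, u≡2; β=4, v≡1 (mod 3); (2|3)=-1, (1|3)=+1; sign (−1)^0·-1^4·+1^2 = +1.
(a,b)_29: α=2, u≡12; β=4, v≡7 (mod 29); (12|29)=-1, (7|29)=+1; sign (−1)^0·-1^4·+1^2 = +1.
(a,b)_2: α=6, β=11; u≡1, v≡3 (mod 8); ε(u)ε(v)=0·1, αω(v)=6·1, βω(u)=11·0; sum ≡ 0  ⇒  +1.
(a,b)_11: α=1, u≡10; β=2, v≡2 (mod 11); (10|11)=-1, (2|11)=-1; sign (−1)^0·-1^2·-1^1 = -1.
(a,b)_5: α=3, u≡4; β=5, v≡1 (mod 5); (4|5)=+1, (1|5)=+1; sign (−1)^0·+1^5·+1^3 = +1.
(a,b)_19: α=-2, u≡12; β=-4, v≡11 (mod 19); (12|19)=-1, (11|19)=+1; sign (−1)^0·-1^-4·+1^-2 = +1.
(a,b)_∞: sgn(-55)=−, sgn(-170)=−, so -1.
(a,b)_43: α=-2, u≡13; β=-4, v≡20 (mod 43); (13|43)=+1, (20|43)=-1; sign (−1)^0·+1^-4·-1^-2 = +1.
(-55, -170 / ℚ) ramifies at {11, ∞}: a division algebra.

[11, inf]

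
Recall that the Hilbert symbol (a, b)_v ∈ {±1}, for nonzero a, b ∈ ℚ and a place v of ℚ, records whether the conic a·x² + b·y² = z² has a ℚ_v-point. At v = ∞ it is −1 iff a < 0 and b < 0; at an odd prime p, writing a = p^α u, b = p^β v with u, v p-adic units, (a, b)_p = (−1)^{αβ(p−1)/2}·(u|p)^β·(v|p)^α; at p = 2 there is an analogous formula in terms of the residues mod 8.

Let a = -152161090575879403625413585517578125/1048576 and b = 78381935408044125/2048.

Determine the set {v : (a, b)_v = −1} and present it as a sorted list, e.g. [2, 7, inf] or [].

Mod squares: a ≡ -7293, b ≡ 170. Check v ∈ {∞, 2, 3, 5, 11, 13, 17}.
v=11: a=11^11·(≡7), b=11^6·(≡4) mod 11; (7|11)=-1, (4|11)=+1; (−1)^{11·6·5}·(-1)^6·(+1)^11 = +1.
v=2: v_2(a)=-20, v_2(b)=-11; units ≡ 3, 5 (mod 8); ε·ε+αω+βω = 1·0+-20·1+-11·1 ≡ 1  ⇒  (a,b)_2 = -1.
v=3: a=3^11·(≡2), b=3^6·(≡2) mod 3; (2|3)=-1, (2|3)=-1; (−1)^{11·6·1}·(-1)^6·(-1)^11 = -1.
v=17: a=17^3·(≡15), b=17^1·(≡5) mod 17; (15|17)=+1, (5|17)=-1; (−1)^{3·1·8}·(+1)^1·(-1)^3 = -1.
v=∞: -7293 < 0 and 170 > 0  ⇒  (a,b)_∞ = +1.
v=5: a=5^10·(≡3), b=5^3·(≡1) mod 5; (3|5)=-1, (1|5)=+1; (−1)^{10·3·2}·(-1)^3·(+1)^10 = -1.
v=13: a=13^7·(≡7), b=13^4·(≡1) mod 13; (7|13)=-1, (1|13)=+1; (−1)^{7·4·6}·(-1)^4·(+1)^7 = +1.
Ram(-7293, 170) = {2, 3, 5, 17}; no ℚ_2-point on the conic.

[2, 3, 5, 17]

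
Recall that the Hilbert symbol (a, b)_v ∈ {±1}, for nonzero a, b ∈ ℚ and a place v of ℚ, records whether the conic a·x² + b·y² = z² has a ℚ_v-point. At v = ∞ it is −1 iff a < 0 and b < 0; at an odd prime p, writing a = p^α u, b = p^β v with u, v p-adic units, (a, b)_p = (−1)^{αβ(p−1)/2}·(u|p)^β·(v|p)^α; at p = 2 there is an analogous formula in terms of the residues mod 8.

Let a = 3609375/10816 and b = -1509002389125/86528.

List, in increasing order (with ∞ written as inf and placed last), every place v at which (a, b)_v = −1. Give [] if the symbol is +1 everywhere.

(a, b) ≡ (231, -570) mod (ℚ^×)²; places V = {2, 3, 5, 7, 11, 13, 19, ∞}.
(a,b)_7: α=1, u≡5; β=4, v≡2 (mod 7); (5|7)=-1, (2|7)=+1; sign (−1)^0·-1^4·+1^1 = +1.
(a,b)_∞: sgn(231)=+, sgn(-570)=−, so +1.
(a,b)_5: α=6, u≡1; β=3, v≡4 (mod 5); (1|5)=+1, (4|5)=+1; sign (−1)^0·+1^3·+1^6 = +1.
(a,b)_2: α=-6, β=-9; u≡7, v≡3 (mod 8); ε(u)ε(v)=1·1, αω(v)=-6·1, βω(u)=-9·0; sum ≡ 1  ⇒  -1.
(a,b)_13: α=-2, u≡10; β=-2, v≡11 (mod 13); (10|13)=+1, (11|13)=-1; sign (−1)^0·+1^-2·-1^-2 = +1.
(a,b)_19: α=0, u≡8; β=1, v≡12 (mod 19); (8|19)=-1, (12|19)=-1; sign (−1)^0·-1^1·-1^0 = -1.
(a,b)_3: α=1, u≡2; β=7, v≡2 (mod 3); (2|3)=-1, (2|3)=-1; sign (−1)^1·-1^7·-1^1 = -1.
(a,b)_11: α=1, u≡2; β=2, v≡8 (mod 11); (2|11)=-1, (8|11)=-1; sign (−1)^0·-1^2·-1^1 = -1.
|Ram(231, -570)| = 4, even; anisotropic at {2, 3, 11, 19}.

[2, 3, 11, 19]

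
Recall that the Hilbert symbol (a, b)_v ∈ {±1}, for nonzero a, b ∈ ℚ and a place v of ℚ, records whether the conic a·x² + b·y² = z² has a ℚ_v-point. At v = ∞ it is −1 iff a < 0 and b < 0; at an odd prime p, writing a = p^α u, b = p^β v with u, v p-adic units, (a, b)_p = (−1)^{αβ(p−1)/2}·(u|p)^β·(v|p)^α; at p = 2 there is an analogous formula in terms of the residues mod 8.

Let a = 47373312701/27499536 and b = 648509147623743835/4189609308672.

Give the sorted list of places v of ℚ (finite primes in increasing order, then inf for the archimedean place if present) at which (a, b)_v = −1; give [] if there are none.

[2, 13]

Mod squares: a ≡ 221, b ≡ 1430. Check v ∈ {∞, 2, 3, 5, 11, 13, 17, 19, 23}.
v=13: a=13^1·(≡3), b=13^1·(≡6) mod 13; (3|13)=+1, (6|13)=-1; (−1)^{1·1·6}·(+1)^1·(-1)^1 = -1.
v=3: a=3^-2·(≡2), b=3^-4·(≡2) mod 3; (2|3)=-1, (2|3)=-1; (−1)^{-2·-4·1}·(-1)^-4·(-1)^-2 = +1.
v=11: a=11^8·(≡5), b=11^13·(≡9) mod 11; (5|11)=+1, (9|11)=+1; (−1)^{8·13·5}·(+1)^13·(+1)^8 = +1.
v=2: v_2(a)=-4, v_2(b)=-9; units ≡ 5, 3 (mod 8); ε·ε+αω+βω = 0·1+-4·1+-9·1 ≡ 1  ⇒  (a,b)_2 = -1.
v=19: a=19^-2·(≡13), b=19^-2·(≡4) mod 19; (13|19)=-1, (4|19)=+1; (−1)^{-2·-2·9}·(-1)^-2·(+1)^-2 = +1.
v=23: a=23^-2·(≡5), b=23^-4·(≡18) mod 23; (5|23)=-1, (18|23)=+1; (−1)^{-2·-4·11}·(-1)^-4·(+1)^-2 = +1.
v=5: a=5^0·(≡1), b=5^1·(≡1) mod 5; (1|5)=+1, (1|5)=+1; (−1)^{0·1·2}·(+1)^1·(+1)^0 = +1.
v=∞: 221 > 0 and 1430 > 0  ⇒  (a,b)_∞ = +1.
v=17: a=17^1·(≡16), b=17^2·(≡8) mod 17; (16|17)=+1, (8|17)=+1; (−1)^{1·2·8}·(+1)^2·(+1)^1 = +1.
(221, 1430 / ℚ) ramifies at {2, 13}: a division algebra.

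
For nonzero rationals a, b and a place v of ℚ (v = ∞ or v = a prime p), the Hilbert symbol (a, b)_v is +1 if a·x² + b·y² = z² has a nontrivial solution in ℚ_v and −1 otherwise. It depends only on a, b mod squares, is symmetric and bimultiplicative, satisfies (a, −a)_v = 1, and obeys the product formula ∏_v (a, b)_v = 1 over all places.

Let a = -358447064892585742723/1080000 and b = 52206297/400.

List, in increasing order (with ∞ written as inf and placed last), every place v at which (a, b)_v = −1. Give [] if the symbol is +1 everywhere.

[3, 31]

Mod squares: a ≡ -3441, b ≡ 2553. Check v ∈ {∞, 2, 3, 5, 11, 13, 23, 31, 37}.
v=2: v_2(a)=-6, v_2(b)=-4; units ≡ 7, 1 (mod 8); ε·ε+αω+βω = 1·0+-6·0+-4·0 ≡ 0  ⇒  (a,b)_2 = +1.
v=23: a=23^4·(≡6), b=23^1·(≡17) mod 23; (6|23)=+1, (17|23)=-1; (−1)^{4·1·11}·(+1)^1·(-1)^4 = +1.
v=11: a=11^0·(≡6), b=11^2·(≡1) mod 11; (6|11)=-1, (1|11)=+1; (−1)^{0·2·5}·(-1)^2·(+1)^0 = +1.
v=3: a=3^-3·(≡2), b=3^1·(≡2) mod 3; (2|3)=-1, (2|3)=-1; (−1)^{-3·1·1}·(-1)^1·(-1)^-3 = -1.
v=31: a=31^1·(≡21), b=31^0·(≡30) mod 31; (21|31)=-1, (30|31)=-1; (−1)^{1·0·15}·(-1)^0·(-1)^1 = -1.
v=13: a=13^8·(≡10), b=13^2·(≡2) mod 13; (10|13)=+1, (2|13)=-1; (−1)^{8·2·6}·(+1)^2·(-1)^8 = +1.
v=37: a=37^3·(≡19), b=37^1·(≡2) mod 37; (19|37)=-1, (2|37)=-1; (−1)^{3·1·18}·(-1)^1·(-1)^3 = +1.
v=∞: -3441 < 0 and 2553 > 0  ⇒  (a,b)_∞ = +1.
v=5: a=5^-4·(≡4), b=5^-2·(≡2) mod 5; (4|5)=+1, (2|5)=-1; (−1)^{-4·-2·2}·(+1)^-2·(-1)^-4 = +1.
(-3441, 2553 / ℚ) ramifies at {3, 31}: a division algebra.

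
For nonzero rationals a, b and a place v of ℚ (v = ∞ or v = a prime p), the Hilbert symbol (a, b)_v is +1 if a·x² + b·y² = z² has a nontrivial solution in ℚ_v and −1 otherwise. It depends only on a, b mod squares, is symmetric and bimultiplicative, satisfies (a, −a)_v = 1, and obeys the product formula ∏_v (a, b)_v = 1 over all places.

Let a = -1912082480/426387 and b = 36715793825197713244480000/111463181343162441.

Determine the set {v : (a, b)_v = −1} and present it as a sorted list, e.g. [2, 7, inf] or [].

Mod squares: a ≡ -373065, b ≡ 418. Check v ∈ {∞, 2, 3, 5, 7, 11, 13, 17, 19, 29, 31}.
v=19: a=19^1·(≡11), b=19^3·(≡13) mod 19; (11|19)=+1, (13|19)=-1; (−1)^{1·3·9}·(+1)^3·(-1)^1 = +1.
v=29: a=29^-2·(≡7), b=29^-6·(≡26) mod 29; (7|29)=+1, (26|29)=-1; (−1)^{-2·-6·14}·(+1)^-6·(-1)^-2 = +1.
v=11: a=11^1·(≡1), b=11^3·(≡4) mod 11; (1|11)=+1, (4|11)=+1; (−1)^{1·3·5}·(+1)^3·(+1)^1 = -1.
v=17: a=17^1·(≡13), b=17^2·(≡11) mod 17; (13|17)=+1, (11|17)=-1; (−1)^{1·2·8}·(+1)^2·(-1)^1 = -1.
v=2: v_2(a)=4, v_2(b)=9; units ≡ 7, 1 (mod 8); ε·ε+αω+βω = 1·0+4·0+9·0 ≡ 0  ⇒  (a,b)_2 = +1.
v=5: a=5^1·(≡2), b=5^4·(≡3) mod 5; (2|5)=-1, (3|5)=-1; (−1)^{1·4·2}·(-1)^4·(-1)^1 = -1.
v=31: a=31^2·(≡9), b=31^6·(≡13) mod 31; (9|31)=+1, (13|31)=-1; (−1)^{2·6·15}·(+1)^6·(-1)^2 = +1.
v=13: a=13^-2·(≡4), b=13^-4·(≡5) mod 13; (4|13)=+1, (5|13)=-1; (−1)^{-2·-4·6}·(+1)^-4·(-1)^-2 = +1.
v=7: a=7^1·(≡6), b=7^2·(≡5) mod 7; (6|7)=-1, (5|7)=-1; (−1)^{1·2·3}·(-1)^2·(-1)^1 = -1.
v=∞: -373065 < 0 and 418 > 0  ⇒  (a,b)_∞ = +1.
v=3: a=3^-1·(≡1), b=3^-8·(≡1) mod 3; (1|3)=+1, (1|3)=+1; (−1)^{-1·-8·1}·(+1)^-8·(+1)^-1 = +1.
(-373065, 418 / ℚ) ramifies at {5, 7, 11, 17}: a division algebra.

[5, 7, 11, 17]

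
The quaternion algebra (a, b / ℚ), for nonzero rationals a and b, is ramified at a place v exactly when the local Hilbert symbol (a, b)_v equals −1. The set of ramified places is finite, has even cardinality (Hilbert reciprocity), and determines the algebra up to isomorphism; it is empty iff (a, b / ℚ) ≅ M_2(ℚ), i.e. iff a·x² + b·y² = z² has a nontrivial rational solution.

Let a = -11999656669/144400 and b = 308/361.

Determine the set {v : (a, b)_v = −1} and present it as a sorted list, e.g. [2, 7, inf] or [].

Mod squares: a ≡ -22683661, b ≡ 77. Check v ∈ {∞, 2, 5, 7, 11, 13, 17, 19, 23, 31, 43}.
v=7: a=7^1·(≡1), b=7^1·(≡4) mod 7; (1|7)=+1, (4|7)=+1; (−1)^{1·1·3}·(+1)^1·(+1)^1 = -1.
v=2: v_2(a)=-4, v_2(b)=2; units ≡ 3, 5 (mod 8); ε·ε+αω+βω = 1·0+-4·1+2·1 ≡ 0  ⇒  (a,b)_2 = +1.
v=13: a=13^1·(≡2), b=13^0·(≡10) mod 13; (2|13)=-1, (10|13)=+1; (−1)^{1·0·6}·(-1)^0·(+1)^1 = +1.
v=31: a=31^1·(≡24), b=31^0·(≡3) mod 31; (24|31)=-1, (3|31)=-1; (−1)^{1·0·15}·(-1)^0·(-1)^1 = -1.
v=43: a=43^1·(≡15), b=43^0·(≡8) mod 43; (15|43)=+1, (8|43)=-1; (−1)^{1·0·21}·(+1)^0·(-1)^1 = -1.
v=5: a=5^-2·(≡1), b=5^0·(≡3) mod 5; (1|5)=+1, (3|5)=-1; (−1)^{-2·0·2}·(+1)^0·(-1)^-2 = +1.
v=∞: -22683661 < 0 and 77 > 0  ⇒  (a,b)_∞ = +1.
v=11: a=11^1·(≡10), b=11^1·(≡8) mod 11; (10|11)=-1, (8|11)=-1; (−1)^{1·1·5}·(-1)^1·(-1)^1 = -1.
v=19: a=19^-2·(≡13), b=19^-2·(≡4) mod 19; (13|19)=-1, (4|19)=+1; (−1)^{-2·-2·9}·(-1)^-2·(+1)^-2 = +1.
v=17: a=17^1·(≡14), b=17^0·(≡9) mod 17; (14|17)=-1, (9|17)=+1; (−1)^{1·0·8}·(-1)^0·(+1)^1 = +1.
v=23: a=23^2·(≡11), b=23^0·(≡2) mod 23; (11|23)=-1, (2|23)=+1; (−1)^{2·0·11}·(-1)^0·(+1)^2 = +1.
|Ram(-22683661, 77)| = 4, even; anisotropic at {7, 11, 31, 43}.

[7, 11, 31, 43]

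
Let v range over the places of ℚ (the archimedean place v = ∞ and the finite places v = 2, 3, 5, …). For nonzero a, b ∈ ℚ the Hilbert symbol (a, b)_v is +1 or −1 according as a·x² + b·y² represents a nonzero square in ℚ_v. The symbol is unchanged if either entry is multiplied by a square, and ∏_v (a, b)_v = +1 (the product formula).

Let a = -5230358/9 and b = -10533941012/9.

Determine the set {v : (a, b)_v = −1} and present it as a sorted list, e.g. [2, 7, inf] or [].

Mod squares: a ≡ -38, b ≡ -53. Check v ∈ {∞, 2, 3, 7, 19, 53}.
v=7: a=7^2·(≡4), b=7^2·(≡6) mod 7; (4|7)=+1, (6|7)=-1; (−1)^{2·2·3}·(+1)^2·(-1)^2 = +1.
v=∞: -38 < 0 and -53 < 0  ⇒  (a,b)_∞ = -1.
v=53: a=53^2·(≡11), b=53^3·(≡47) mod 53; (11|53)=+1, (47|53)=+1; (−1)^{2·3·26}·(+1)^3·(+1)^2 = +1.
v=3: a=3^-2·(≡1), b=3^-2·(≡1) mod 3; (1|3)=+1, (1|3)=+1; (−1)^{-2·-2·1}·(+1)^-2·(+1)^-2 = +1.
v=19: a=19^1·(≡1), b=19^2·(≡11) mod 19; (1|19)=+1, (11|19)=+1; (−1)^{1·2·9}·(+1)^2·(+1)^1 = +1.
v=2: v_2(a)=1, v_2(b)=2; units ≡ 5, 3 (mod 8); ε·ε+αω+βω = 0·1+1·1+2·1 ≡ 1  ⇒  (a,b)_2 = -1.
Ram(-38, -53) = {2, ∞}; no ℚ_2-point on the conic.

[2, inf]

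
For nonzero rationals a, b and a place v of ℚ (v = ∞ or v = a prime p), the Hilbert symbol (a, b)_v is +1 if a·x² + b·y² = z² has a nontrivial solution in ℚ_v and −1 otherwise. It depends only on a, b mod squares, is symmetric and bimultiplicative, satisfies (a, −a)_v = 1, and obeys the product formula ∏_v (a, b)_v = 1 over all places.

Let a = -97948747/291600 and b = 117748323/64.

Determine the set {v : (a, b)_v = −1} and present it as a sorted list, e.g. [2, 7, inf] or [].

(a, b) ≡ (-403, 29667) mod (ℚ^×)²; places V = {2, 3, 5, 7, 11, 13, 17, 29, 31, ∞}.
(a,b)_2: α=-4, β=-6; u≡5, v≡3 (mod 8); ε(u)ε(v)=0·1, αω(v)=-4·1, βω(u)=-6·1; sum ≡ 0  ⇒  +1.
(a,b)_29: α=2, u≡11; β=1, v≡14 (mod 29); (11|29)=-1, (14|29)=-1; sign (−1)^0·-1^1·-1^2 = -1.
(a,b)_13: α=1, u≡6; β=0, v≡9 (mod 13); (6|13)=-1, (9|13)=+1; sign (−1)^0·-1^0·+1^1 = +1.
(a,b)_31: α=1, u≡16; β=1, v≡29 (mod 31); (16|31)=+1, (29|31)=-1; sign (−1)^1·+1^1·-1^1 = +1.
(a,b)_5: α=-2, u≡2; β=0, v≡2 (mod 5); (2|5)=-1, (2|5)=-1; sign (−1)^0·-1^0·-1^-2 = +1.
(a,b)_∞: sgn(-403)=−, sgn(29667)=+, so +1.
(a,b)_11: α=0, u≡5; β=1, v≡2 (mod 11); (5|11)=+1, (2|11)=-1; sign (−1)^0·+1^1·-1^0 = +1.
(a,b)_3: α=-6, u≡2; β=5, v≡1 (mod 3); (2|3)=-1, (1|3)=+1; sign (−1)^0·-1^5·+1^-6 = -1.
(a,b)_7: α=0, u≡6; β=2, v≡4 (mod 7); (6|7)=-1, (4|7)=+1; sign (−1)^0·-1^2·+1^0 = +1.
(a,b)_17: α=2, u≡11; β=0, v≡13 (mod 17); (11|17)=-1, (13|17)=+1; sign (−1)^0·-1^0·+1^2 = +1.
Ram(-403, 29667) = {3, 29}; no ℚ_3-point on the conic.

[3, 29]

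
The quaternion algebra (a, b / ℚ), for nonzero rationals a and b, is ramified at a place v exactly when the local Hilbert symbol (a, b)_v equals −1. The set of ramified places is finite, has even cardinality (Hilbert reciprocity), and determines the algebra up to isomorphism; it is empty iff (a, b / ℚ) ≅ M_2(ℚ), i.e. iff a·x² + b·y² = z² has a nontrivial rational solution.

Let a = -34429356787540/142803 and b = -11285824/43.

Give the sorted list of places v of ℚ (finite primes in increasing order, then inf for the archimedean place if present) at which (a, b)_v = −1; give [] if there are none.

[5, 11, 23, 37, 43, inf]

(a, b) ≡ (-1402792655, -7582663) mod (ℚ^×)²; places V = {2, 3, 5, 11, 13, 17, 23, 37, 41, 43, ∞}.
(a,b)_11: α=3, u≡5; β=1, v≡3 (mod 11); (5|11)=+1, (3|11)=+1; sign (−1)^1·+1^1·+1^3 = -1.
(a,b)_2: α=2, β=6; u≡1, v≡1 (mod 8); ε(u)ε(v)=0·0, αω(v)=2·0, βω(u)=6·0; sum ≡ 0  ⇒  +1.
(a,b)_13: α=2, u≡10; β=0, v≡12 (mod 13); (10|13)=+1, (12|13)=+1; sign (−1)^0·+1^0·+1^2 = +1.
(a,b)_3: α=-4, u≡1; β=0, v≡2 (mod 3); (1|3)=+1, (2|3)=-1; sign (−1)^0·+1^0·-1^-4 = +1.
(a,b)_23: α=3, u≡6; β=1, v≡2 (mod 23); (6|23)=+1, (2|23)=+1; sign (−1)^1·+1^1·+1^3 = -1.
(a,b)_43: α=-1, u≡3; β=-1, v≡42 (mod 43); (3|43)=-1, (42|43)=-1; sign (−1)^1·-1^-1·-1^-1 = -1.
(a,b)_41: α=-1, u≡4; β=1, v≡5 (mod 41); (4|41)=+1, (5|41)=+1; sign (−1)^0·+1^1·+1^-1 = +1.
(a,b)_37: α=1, u≡4; β=0, v≡23 (mod 37); (4|37)=+1, (23|37)=-1; sign (−1)^0·+1^0·-1^1 = -1.
(a,b)_∞: sgn(-1402792655)=−, sgn(-7582663)=−, so -1.
(a,b)_5: α=1, u≡4; β=0, v≡2 (mod 5); (4|5)=+1, (2|5)=-1; sign (−1)^0·+1^0·-1^1 = -1.
(a,b)_17: α=1, u≡10; β=1, v≡7 (mod 17); (10|17)=-1, (7|17)=-1; sign (−1)^0·-1^1·-1^1 = +1.
|Ram(-1402792655, -7582663)| = 6, even; anisotropic at {5, 11, 23, 37, 43, ∞}.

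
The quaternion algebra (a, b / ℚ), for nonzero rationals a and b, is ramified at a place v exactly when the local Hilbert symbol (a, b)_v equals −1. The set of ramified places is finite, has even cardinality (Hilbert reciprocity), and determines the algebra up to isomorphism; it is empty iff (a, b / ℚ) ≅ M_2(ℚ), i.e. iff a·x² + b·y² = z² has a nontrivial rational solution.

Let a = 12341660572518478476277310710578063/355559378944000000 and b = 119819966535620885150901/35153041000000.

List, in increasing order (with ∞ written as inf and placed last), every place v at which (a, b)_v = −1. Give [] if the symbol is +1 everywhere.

[19, 47]

Mod squares: a ≡ 703, b ≡ 141. Check v ∈ {∞, 2, 3, 5, 7, 11, 17, 19, 23, 29, 37, 47, 53}.
v=29: a=29^4·(≡7), b=29^2·(≡28) mod 29; (7|29)=+1, (28|29)=+1; (−1)^{4·2·14}·(+1)^2·(+1)^4 = +1.
v=17: a=17^2·(≡5), b=17^2·(≡12) mod 17; (5|17)=-1, (12|17)=-1; (−1)^{2·2·8}·(-1)^2·(-1)^2 = +1.
v=47: a=47^2·(≡20), b=47^1·(≡42) mod 47; (20|47)=-1, (42|47)=+1; (−1)^{2·1·23}·(-1)^1·(+1)^2 = -1.
v=∞: 703 > 0 and 141 > 0  ⇒  (a,b)_∞ = +1.
v=3: a=3^12·(≡1), b=3^3·(≡2) mod 3; (1|3)=+1, (2|3)=-1; (−1)^{12·3·1}·(+1)^3·(-1)^12 = +1.
v=5: a=5^-6·(≡3), b=5^-6·(≡4) mod 5; (3|5)=-1, (4|5)=+1; (−1)^{-6·-6·2}·(-1)^-6·(+1)^-6 = +1.
v=11: a=11^-6·(≡7), b=11^-4·(≡3) mod 11; (7|11)=-1, (3|11)=+1; (−1)^{-6·-4·5}·(-1)^-4·(+1)^-6 = +1.
v=23: a=23^6·(≡9), b=23^4·(≡18) mod 23; (9|23)=+1, (18|23)=+1; (−1)^{6·4·11}·(+1)^4·(+1)^6 = +1.
v=53: a=53^0·(≡5), b=53^2·(≡26) mod 53; (5|53)=-1, (26|53)=-1; (−1)^{0·2·26}·(-1)^2·(-1)^0 = +1.
v=19: a=19^3·(≡15), b=19^2·(≡15) mod 19; (15|19)=-1, (15|19)=-1; (−1)^{3·2·9}·(-1)^2·(-1)^3 = -1.
v=7: a=7^-2·(≡6), b=7^-4·(≡1) mod 7; (6|7)=-1, (1|7)=+1; (−1)^{-2·-4·3}·(-1)^-4·(+1)^-2 = +1.
v=2: v_2(a)=-18, v_2(b)=-6; units ≡ 7, 5 (mod 8); ε·ε+αω+βω = 1·0+-18·1+-6·0 ≡ 0  ⇒  (a,b)_2 = +1.
v=37: a=37^3·(≡2), b=37^2·(≡26) mod 37; (2|37)=-1, (26|37)=+1; (−1)^{3·2·18}·(-1)^2·(+1)^3 = +1.
|Ram(703, 141)| = 2, even; anisotropic at {19, 47}.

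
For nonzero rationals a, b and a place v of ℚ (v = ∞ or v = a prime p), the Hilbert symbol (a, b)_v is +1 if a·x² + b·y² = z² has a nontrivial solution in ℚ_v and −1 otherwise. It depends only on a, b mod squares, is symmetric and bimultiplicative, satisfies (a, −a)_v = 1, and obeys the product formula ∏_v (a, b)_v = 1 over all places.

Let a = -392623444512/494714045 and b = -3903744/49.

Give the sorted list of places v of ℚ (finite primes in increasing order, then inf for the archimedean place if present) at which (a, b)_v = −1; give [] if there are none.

[2, 3, 17, inf]

(a, b) ≡ (-152490, -15249) mod (ℚ^×)²; places V = {2, 3, 5, 7, 13, 17, 23, 29, ∞}.
(a,b)_23: α=3, u≡22; β=1, v≡4 (mod 23); (22|23)=-1, (4|23)=+1; sign (−1)^1·-1^1·+1^3 = +1.
(a,b)_3: α=3, u≡2; β=1, v≡2 (mod 3); (2|3)=-1, (2|3)=-1; sign (−1)^1·-1^1·-1^3 = -1.
(a,b)_2: α=5, β=8; u≡3, v≡7 (mod 8); ε(u)ε(v)=1·1, αω(v)=5·0, βω(u)=8·1; sum ≡ 1  ⇒  -1.
(a,b)_13: α=3, u≡9; β=1, v≡9 (mod 13); (9|13)=+1, (9|13)=+1; sign (−1)^0·+1^1·+1^3 = +1.
(a,b)_∞: sgn(-152490)=−, sgn(-15249)=−, so -1.
(a,b)_29: α=-2, u≡26; β=0, v≡6 (mod 29); (26|29)=-1, (6|29)=+1; sign (−1)^0·-1^0·+1^-2 = +1.
(a,b)_7: α=-6, u≡6; β=-2, v≡2 (mod 7); (6|7)=-1, (2|7)=+1; sign (−1)^0·-1^-2·+1^-6 = +1.
(a,b)_5: α=-1, u≡2; β=0, v≡4 (mod 5); (2|5)=-1, (4|5)=+1; sign (−1)^0·-1^0·+1^-1 = +1.
(a,b)_17: α=1, u≡14; β=1, v≡15 (mod 17); (14|17)=-1, (15|17)=+1; sign (−1)^0·-1^1·+1^1 = -1.
|Ram(-152490, -15249)| = 4, even; anisotropic at {2, 3, 17, ∞}.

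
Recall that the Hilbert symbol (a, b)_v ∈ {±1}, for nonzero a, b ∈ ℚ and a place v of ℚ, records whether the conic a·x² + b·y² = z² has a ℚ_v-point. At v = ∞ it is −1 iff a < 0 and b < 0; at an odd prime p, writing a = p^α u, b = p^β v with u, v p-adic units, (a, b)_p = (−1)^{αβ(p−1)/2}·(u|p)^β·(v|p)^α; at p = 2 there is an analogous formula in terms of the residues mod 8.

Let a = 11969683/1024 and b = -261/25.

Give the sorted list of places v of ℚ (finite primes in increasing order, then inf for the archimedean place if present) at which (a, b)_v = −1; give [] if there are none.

[2, 17]

(a, b) ≡ (187, -29) mod (ℚ^×)²; places V = {2, 3, 5, 11, 17, 23, 29, ∞}.
(a,b)_17: α=1, u≡11; β=0, v≡12 (mod 17); (11|17)=-1, (12|17)=-1; sign (−1)^0·-1^0·-1^1 = -1.
(a,b)_∞: sgn(187)=+, sgn(-29)=−, so +1.
(a,b)_2: α=-10, β=0; u≡3, v≡3 (mod 8); ε(u)ε(v)=1·1, αω(v)=-10·1, βω(u)=0·1; sum ≡ 1  ⇒  -1.
(a,b)_11: α=3, u≡6; β=0, v≡1 (mod 11); (6|11)=-1, (1|11)=+1; sign (−1)^0·-1^0·+1^3 = +1.
(a,b)_29: α=0, u≡28; β=1, v≡24 (mod 29); (28|29)=+1, (24|29)=+1; sign (−1)^0·+1^1·+1^0 = +1.
(a,b)_3: α=0, u≡1; β=2, v≡1 (mod 3); (1|3)=+1, (1|3)=+1; sign (−1)^0·+1^2·+1^0 = +1.
(a,b)_5: α=0, u≡2; β=-2, v≡4 (mod 5); (2|5)=-1, (4|5)=+1; sign (−1)^0·-1^-2·+1^0 = +1.
(a,b)_23: α=2, u≡13; β=0, v≡19 (mod 23); (13|23)=+1, (19|23)=-1; sign (−1)^0·+1^0·-1^2 = +1.
|Ram(187, -29)| = 2, even; anisotropic at {2, 17}.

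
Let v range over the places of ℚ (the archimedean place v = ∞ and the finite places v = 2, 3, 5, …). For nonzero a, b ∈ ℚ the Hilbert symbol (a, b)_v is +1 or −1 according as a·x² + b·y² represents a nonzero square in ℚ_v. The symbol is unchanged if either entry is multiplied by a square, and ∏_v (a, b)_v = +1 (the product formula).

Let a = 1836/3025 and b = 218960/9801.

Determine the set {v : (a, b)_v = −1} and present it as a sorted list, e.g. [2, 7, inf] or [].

[3, 23]

Mod squares: a ≡ 51, b ≡ 13685. Check v ∈ {∞, 2, 3, 5, 7, 11, 17, 23}.
v=17: a=17^1·(≡11), b=17^1·(≡5) mod 17; (11|17)=-1, (5|17)=-1; (−1)^{1·1·8}·(-1)^1·(-1)^1 = +1.
v=11: a=11^-2·(≡7), b=11^-2·(≡4) mod 11; (7|11)=-1, (4|11)=+1; (−1)^{-2·-2·5}·(-1)^-2·(+1)^-2 = +1.
v=7: a=7^0·(≡2), b=7^1·(≡4) mod 7; (2|7)=+1, (4|7)=+1; (−1)^{0·1·3}·(+1)^1·(+1)^0 = +1.
v=2: v_2(a)=2, v_2(b)=4; units ≡ 3, 5 (mod 8); ε·ε+αω+βω = 1·0+2·1+4·1 ≡ 0  ⇒  (a,b)_2 = +1.
v=3: a=3^3·(≡2), b=3^-4·(≡2) mod 3; (2|3)=-1, (2|3)=-1; (−1)^{3·-4·1}·(-1)^-4·(-1)^3 = -1.
v=23: a=23^0·(≡15), b=23^1·(≡7) mod 23; (15|23)=-1, (7|23)=-1; (−1)^{0·1·11}·(-1)^1·(-1)^0 = -1.
v=∞: 51 > 0 and 13685 > 0  ⇒  (a,b)_∞ = +1.
v=5: a=5^-2·(≡1), b=5^1·(≡2) mod 5; (1|5)=+1, (2|5)=-1; (−1)^{-2·1·2}·(+1)^1·(-1)^-2 = +1.
(51, 13685 / ℚ) ramifies at {3, 23}: a division algebra.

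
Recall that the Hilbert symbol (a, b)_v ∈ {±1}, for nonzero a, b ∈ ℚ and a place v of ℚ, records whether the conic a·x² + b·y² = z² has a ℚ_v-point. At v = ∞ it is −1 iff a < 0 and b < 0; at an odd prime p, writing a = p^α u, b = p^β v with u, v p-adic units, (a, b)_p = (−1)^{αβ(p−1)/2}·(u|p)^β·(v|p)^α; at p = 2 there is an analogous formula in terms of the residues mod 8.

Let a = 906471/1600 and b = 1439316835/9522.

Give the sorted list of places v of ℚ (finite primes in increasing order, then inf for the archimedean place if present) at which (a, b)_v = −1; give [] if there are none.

[2, 37]

Mod squares: a ≡ 31, b ≡ 4070. Check v ∈ {∞, 2, 3, 5, 11, 19, 23, 29, 31, 37}.
v=11: a=11^0·(≡1), b=11^1·(≡7) mod 11; (1|11)=+1, (7|11)=-1; (−1)^{0·1·5}·(+1)^1·(-1)^0 = +1.
v=∞: 31 > 0 and 4070 > 0  ⇒  (a,b)_∞ = +1.
v=3: a=3^4·(≡1), b=3^-2·(≡2) mod 3; (1|3)=+1, (2|3)=-1; (−1)^{4·-2·1}·(+1)^-2·(-1)^4 = +1.
v=19: a=19^2·(≡15), b=19^0·(≡4) mod 19; (15|19)=-1, (4|19)=+1; (−1)^{2·0·9}·(-1)^0·(+1)^2 = +1.
v=31: a=31^1·(≡20), b=31^0·(≡2) mod 31; (20|31)=+1, (2|31)=+1; (−1)^{1·0·15}·(+1)^0·(+1)^1 = +1.
v=2: v_2(a)=-6, v_2(b)=-1; units ≡ 7, 3 (mod 8); ε·ε+αω+βω = 1·1+-6·1+-1·0 ≡ 1  ⇒  (a,b)_2 = -1.
v=37: a=37^0·(≡5), b=37^1·(≡36) mod 37; (5|37)=-1, (36|37)=+1; (−1)^{0·1·18}·(-1)^1·(+1)^0 = -1.
v=23: a=23^0·(≡12), b=23^-2·(≡10) mod 23; (12|23)=+1, (10|23)=-1; (−1)^{0·-2·11}·(+1)^-2·(-1)^0 = +1.
v=5: a=5^-2·(≡4), b=5^1·(≡1) mod 5; (4|5)=+1, (1|5)=+1; (−1)^{-2·1·2}·(+1)^1·(+1)^-2 = +1.
v=29: a=29^0·(≡21), b=29^4·(≡15) mod 29; (21|29)=-1, (15|29)=-1; (−1)^{0·4·14}·(-1)^4·(-1)^0 = +1.
Ram(31, 4070) = {2, 37}; no ℚ_2-point on the conic.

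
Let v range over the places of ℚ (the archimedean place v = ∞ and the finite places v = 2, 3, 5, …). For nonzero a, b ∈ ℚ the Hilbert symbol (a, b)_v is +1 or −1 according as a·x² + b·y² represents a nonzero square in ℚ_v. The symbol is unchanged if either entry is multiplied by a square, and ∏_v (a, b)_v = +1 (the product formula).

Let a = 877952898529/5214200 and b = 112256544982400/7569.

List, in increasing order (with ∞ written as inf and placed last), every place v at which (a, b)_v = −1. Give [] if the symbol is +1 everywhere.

[13, 37]

Mod squares: a ≡ 305102, b ≡ 3966326. Check v ∈ {∞, 2, 3, 5, 7, 13, 19, 29, 31, 37}.
v=29: a=29^-2·(≡13), b=29^-2·(≡28) mod 29; (13|29)=+1, (28|29)=+1; (−1)^{-2·-2·14}·(+1)^-2·(+1)^-2 = +1.
v=3: a=3^0·(≡2), b=3^-2·(≡2) mod 3; (2|3)=-1, (2|3)=-1; (−1)^{0·-2·1}·(-1)^-2·(-1)^0 = +1.
v=7: a=7^1·(≡2), b=7^3·(≡3) mod 7; (2|7)=+1, (3|7)=-1; (−1)^{1·3·3}·(+1)^3·(-1)^1 = +1.
v=13: a=13^0·(≡11), b=13^1·(≡2) mod 13; (11|13)=-1, (2|13)=-1; (−1)^{0·1·6}·(-1)^1·(-1)^0 = -1.
v=2: v_2(a)=-3, v_2(b)=7; units ≡ 7, 3 (mod 8); ε·ε+αω+βω = 1·1+-3·1+7·0 ≡ 0  ⇒  (a,b)_2 = +1.
v=∞: 305102 > 0 and 3966326 > 0  ⇒  (a,b)_∞ = +1.
v=31: a=31^-1·(≡11), b=31^1·(≡5) mod 31; (11|31)=-1, (5|31)=+1; (−1)^{-1·1·15}·(-1)^1·(+1)^-1 = +1.
v=37: a=37^3·(≡19), b=37^1·(≡1) mod 37; (19|37)=-1, (1|37)=+1; (−1)^{3·1·18}·(-1)^1·(+1)^3 = -1.
v=19: a=19^5·(≡8), b=19^3·(≡9) mod 19; (8|19)=-1, (9|19)=+1; (−1)^{5·3·9}·(-1)^3·(+1)^5 = +1.
v=5: a=5^-2·(≡3), b=5^2·(≡4) mod 5; (3|5)=-1, (4|5)=+1; (−1)^{-2·2·2}·(-1)^2·(+1)^-2 = +1.
(305102, 3966326 / ℚ) ramifies at {13, 37}: a division algebra.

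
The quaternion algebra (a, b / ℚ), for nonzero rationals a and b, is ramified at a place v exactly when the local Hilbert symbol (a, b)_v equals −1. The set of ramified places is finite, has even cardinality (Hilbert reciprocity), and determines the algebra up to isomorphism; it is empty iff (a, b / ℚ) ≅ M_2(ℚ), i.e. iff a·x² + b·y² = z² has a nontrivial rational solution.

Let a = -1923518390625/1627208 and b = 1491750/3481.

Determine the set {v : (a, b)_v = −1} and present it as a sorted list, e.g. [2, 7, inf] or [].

[3, 13]

(a, b) ≡ (-34, 6630) mod (ℚ^×)²; places V = {2, 3, 5, 11, 13, 17, 23, 41, 59, ∞}.
(a,b)_59: α=0, u≡48; β=-2, v≡53 (mod 59); (48|59)=+1, (53|59)=+1; sign (−1)^0·+1^-2·+1^0 = +1.
(a,b)_5: α=6, u≡1; β=3, v≡4 (mod 5); (1|5)=+1, (4|5)=+1; sign (−1)^0·+1^3·+1^6 = +1.
(a,b)_∞: sgn(-34)=−, sgn(6630)=+, so +1.
(a,b)_41: α=-2, u≡3; β=0, v≡19 (mod 41); (3|41)=-1, (19|41)=-1; sign (−1)^0·-1^0·-1^-2 = +1.
(a,b)_17: α=1, u≡9; β=1, v≡1 (mod 17); (9|17)=+1, (1|17)=+1; sign (−1)^0·+1^1·+1^1 = +1.
(a,b)_11: α=-2, u≡8; β=0, v≡8 (mod 11); (8|11)=-1, (8|11)=-1; sign (−1)^0·-1^0·-1^-2 = +1.
(a,b)_13: α=2, u≡11; β=1, v≡9 (mod 13); (11|13)=-1, (9|13)=+1; sign (−1)^0·-1^1·+1^2 = -1.
(a,b)_2: α=-3, β=1; u≡7, v≡3 (mod 8); ε(u)ε(v)=1·1, αω(v)=-3·1, βω(u)=1·0; sum ≡ 0  ⇒  +1.
(a,b)_3: α=4, u≡2; β=3, v≡2 (mod 3); (2|3)=-1, (2|3)=-1; sign (−1)^0·-1^3·-1^4 = -1.
(a,b)_23: α=2, u≡2; β=0, v≡2 (mod 23); (2|23)=+1, (2|23)=+1; sign (−1)^0·+1^0·+1^2 = +1.
(-34, 6630 / ℚ) ramifies at {3, 13}: a division algebra.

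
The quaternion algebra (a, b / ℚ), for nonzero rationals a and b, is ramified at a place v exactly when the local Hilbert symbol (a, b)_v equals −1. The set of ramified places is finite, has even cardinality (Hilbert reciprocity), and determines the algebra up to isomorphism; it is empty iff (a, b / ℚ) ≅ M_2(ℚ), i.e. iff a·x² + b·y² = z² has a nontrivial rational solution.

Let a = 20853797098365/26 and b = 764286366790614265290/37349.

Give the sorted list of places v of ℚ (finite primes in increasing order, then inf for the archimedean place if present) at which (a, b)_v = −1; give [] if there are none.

Mod squares: a ≡ 4290, b ≡ 461890. Check v ∈ {∞, 2, 3, 5, 7, 11, 13, 17, 19}.
v=19: a=19^2·(≡8), b=19^3·(≡7) mod 19; (8|19)=-1, (7|19)=+1; (−1)^{2·3·9}·(-1)^3·(+1)^2 = -1.
v=5: a=5^1·(≡3), b=5^1·(≡2) mod 5; (3|5)=-1, (2|5)=-1; (−1)^{1·1·2}·(-1)^1·(-1)^1 = +1.
v=17: a=17^0·(≡5), b=17^-1·(≡15) mod 17; (5|17)=-1, (15|17)=+1; (−1)^{0·-1·8}·(-1)^-1·(+1)^0 = -1.
v=2: v_2(a)=-1, v_2(b)=1; units ≡ 1, 1 (mod 8); ε·ε+αω+βω = 0·0+-1·0+1·0 ≡ 0  ⇒  (a,b)_2 = +1.
v=13: a=13^-1·(≡5), b=13^-3·(≡1) mod 13; (5|13)=-1, (1|13)=+1; (−1)^{-1·-3·6}·(-1)^-3·(+1)^-1 = -1.
v=3: a=3^11·(≡2), b=3^20·(≡1) mod 3; (2|3)=-1, (1|3)=+1; (−1)^{11·20·1}·(-1)^20·(+1)^11 = +1.
v=∞: 4290 > 0 and 461890 > 0  ⇒  (a,b)_∞ = +1.
v=7: a=7^2·(≡6), b=7^4·(≡2) mod 7; (6|7)=-1, (2|7)=+1; (−1)^{2·4·3}·(-1)^4·(+1)^2 = +1.
v=11: a=11^3·(≡1), b=11^3·(≡1) mod 11; (1|11)=+1, (1|11)=+1; (−1)^{3·3·5}·(+1)^3·(+1)^3 = -1.
|Ram(4290, 461890)| = 4, even; anisotropic at {11, 13, 17, 19}.

[11, 13, 17, 19]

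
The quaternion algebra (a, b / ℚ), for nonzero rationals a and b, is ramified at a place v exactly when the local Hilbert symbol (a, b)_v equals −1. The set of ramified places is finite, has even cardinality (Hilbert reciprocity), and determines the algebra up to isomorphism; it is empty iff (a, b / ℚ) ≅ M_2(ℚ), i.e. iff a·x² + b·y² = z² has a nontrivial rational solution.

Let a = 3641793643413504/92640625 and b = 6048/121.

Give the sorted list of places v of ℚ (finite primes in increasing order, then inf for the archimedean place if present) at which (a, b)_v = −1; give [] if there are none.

[3, 7]

(a, b) ≡ (6, 42) mod (ℚ^×)²; places V = {2, 3, 5, 7, 11, 17, 37, ∞}.
(a,b)_2: α=17, β=5; u≡3, v≡5 (mod 8); ε(u)ε(v)=1·0, αω(v)=17·1, βω(u)=5·1; sum ≡ 0  ⇒  +1.
(a,b)_3: α=5, u≡2; β=3, v≡2 (mod 3); (2|3)=-1, (2|3)=-1; sign (−1)^1·-1^3·-1^5 = -1.
(a,b)_∞: sgn(6)=+, sgn(42)=+, so +1.
(a,b)_37: α=2, u≡29; β=0, v≡35 (mod 37); (29|37)=-1, (35|37)=-1; sign (−1)^0·-1^0·-1^2 = +1.
(a,b)_7: α=-2, u≡6; β=1, v≡5 (mod 7); (6|7)=-1, (5|7)=-1; sign (−1)^0·-1^1·-1^-2 = -1.
(a,b)_11: α=-2, u≡6; β=-2, v≡9 (mod 11); (6|11)=-1, (9|11)=+1; sign (−1)^0·-1^-2·+1^-2 = +1.
(a,b)_5: α=-6, u≡1; β=0, v≡3 (mod 5); (1|5)=+1, (3|5)=-1; sign (−1)^0·+1^0·-1^-6 = +1.
(a,b)_17: α=4, u≡10; β=0, v≡15 (mod 17); (10|17)=-1, (15|17)=+1; sign (−1)^0·-1^0·+1^4 = +1.
Ram(6, 42) = {3, 7}; no ℚ_3-point on the conic.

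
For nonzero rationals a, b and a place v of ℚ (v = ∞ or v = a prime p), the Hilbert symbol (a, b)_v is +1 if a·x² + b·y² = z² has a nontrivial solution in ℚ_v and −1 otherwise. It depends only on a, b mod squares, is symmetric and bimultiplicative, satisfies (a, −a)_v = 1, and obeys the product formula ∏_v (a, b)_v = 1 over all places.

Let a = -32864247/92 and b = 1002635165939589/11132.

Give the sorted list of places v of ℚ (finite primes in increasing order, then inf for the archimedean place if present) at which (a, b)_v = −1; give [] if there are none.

(a, b) ≡ (-496961, 184667) mod (ℚ^×)²; places V = {2, 3, 7, 11, 13, 17, 23, 31, 37, 41, ∞}.
(a,b)_37: α=0, u≡29; β=1, v≡27 (mod 37); (29|37)=-1, (27|37)=+1; sign (−1)^0·-1^1·+1^0 = -1.
(a,b)_∞: sgn(-496961)=−, sgn(184667)=+, so +1.
(a,b)_7: α=0, u≡4; β=1, v≡5 (mod 7); (4|7)=+1, (5|7)=-1; sign (−1)^0·+1^1·-1^0 = +1.
(a,b)_11: α=0, u≡6; β=-2, v≡7 (mod 11); (6|11)=-1, (7|11)=-1; sign (−1)^0·-1^-2·-1^0 = +1.
(a,b)_13: α=2, u≡4; β=4, v≡8 (mod 13); (4|13)=+1, (8|13)=-1; sign (−1)^0·+1^4·-1^2 = +1.
(a,b)_17: α=1, u≡7; β=2, v≡13 (mod 17); (7|17)=-1, (13|17)=+1; sign (−1)^0·-1^2·+1^1 = +1.
(a,b)_23: α=-1, u≡4; β=-1, v≡6 (mod 23); (4|23)=+1, (6|23)=+1; sign (−1)^1·+1^-1·+1^-1 = -1.
(a,b)_2: α=-2, β=-2; u≡7, v≡3 (mod 8); ε(u)ε(v)=1·1, αω(v)=-2·1, βω(u)=-2·0; sum ≡ 1  ⇒  -1.
(a,b)_31: α=1, u≡30; β=1, v≡5 (mod 31); (30|31)=-1, (5|31)=+1; sign (−1)^1·-1^1·+1^1 = +1.
(a,b)_41: α=1, u≡27; β=2, v≡14 (mod 41); (27|41)=-1, (14|41)=-1; sign (−1)^0·-1^2·-1^1 = -1.
(a,b)_3: α=2, u≡1; β=2, v≡2 (mod 3); (1|3)=+1, (2|3)=-1; sign (−1)^0·+1^2·-1^2 = +1.
|Ram(-496961, 184667)| = 4, even; anisotropic at {2, 23, 37, 41}.

[2, 23, 37, 41]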